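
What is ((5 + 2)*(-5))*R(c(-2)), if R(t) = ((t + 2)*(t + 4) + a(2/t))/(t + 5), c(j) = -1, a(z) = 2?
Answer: -175/4 ≈ -43.750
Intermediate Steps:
R(t) = (2 + (2 + t)*(4 + t))/(5 + t) (R(t) = ((t + 2)*(t + 4) + 2)/(t + 5) = ((2 + t)*(4 + t) + 2)/(5 + t) = (2 + (2 + t)*(4 + t))/(5 + t))
((5 + 2)*(-5))*R(c(-2)) = ((5 + 2)*(-5))*((10 + (-1)² + 6*(-1))/(5 - 1)) = (7*(-5))*((10 + 1 - 6)/4) = -35*5/4 = -175/4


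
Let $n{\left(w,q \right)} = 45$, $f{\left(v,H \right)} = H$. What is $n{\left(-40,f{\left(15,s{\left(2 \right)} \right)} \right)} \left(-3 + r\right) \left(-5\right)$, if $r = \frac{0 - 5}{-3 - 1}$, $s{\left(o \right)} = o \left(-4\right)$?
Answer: $\frac{1575}{4} \approx 393.75$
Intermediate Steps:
$s{\left(o \right)} = - 4 o$
$r = \frac{5}{4}$ ($r = - \frac{5}{-4} = \left(-5\right) \left(- \frac{1}{4}\right) = \frac{5}{4} \approx 1.25$)
$n{\left(-40,f{\left(15,s{\left(2 \right)} \right)} \right)} \left(-3 + r\right) \left(-5\right) = 45 \left(-3 + \frac{5}{4}\right) \left(-5\right) = 45 \left(\left(- \frac{7}{4}\right) \left(-5\right)\right) = 45 \cdot \frac{35}{4} = \frac{1575}{4}$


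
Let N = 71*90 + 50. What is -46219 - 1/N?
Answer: -297650361/6440 ≈ -46219.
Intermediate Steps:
N = 6440 (N = 6390 + 50 = 6440)
-46219 - 1/N = -46219 - 1/6440 = -297650361/6440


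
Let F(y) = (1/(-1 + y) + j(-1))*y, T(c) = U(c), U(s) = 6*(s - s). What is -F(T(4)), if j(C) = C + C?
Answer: 0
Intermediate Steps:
U(s) = 0 (U(s) = 6*0 = 0)
j(C) = 2*C
T(c) = 0
F(y) = y*(-2 + 1/(-1 + y)) (F(y) = (1/(-1 + y) + 2*(-1))*y = (1/(-1 + y) - 2)*y = (-2 + 1/(-1 + y))*y = y*(-2 + 1/(-1 + y)))
-F(T(4)) = -0*(3 - 2*0)/(-1 + 0) = -0*(3 + 0)/(-1) = -0*(-1)*3 = -1*0 = 0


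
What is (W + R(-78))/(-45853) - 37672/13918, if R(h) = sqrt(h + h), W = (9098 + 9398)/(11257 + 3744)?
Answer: -12956299020772/4786684496027 - 2*I*sqrt(39)/45853 ≈ -2.7067 - 0.00027239*I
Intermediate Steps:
W = 18496/15001 ≈ 1.2330
R(h) = sqrt(2)*sqrt(h) (R(h) = sqrt(2*h) = sqrt(2)*sqrt(h))
(W + R(-78))/(-45853) - 37672/13918 = (18496/15001 + sqrt(2)*sqrt(-78))/(-45853) - 37672/13918 = (18496/15001 + sqrt(2)*(I*sqrt(78)))*(-1/45853) - 37672*1/13918 = (18496/15001 + 2*I*sqrt(39))*(-1/45853) - 18836/6959 = (-18496/687840853 - 2*I*sqrt(39)/45853) - 18836/6959 = -12956299020772/4786684496027 - 2*I*sqrt(39)/45853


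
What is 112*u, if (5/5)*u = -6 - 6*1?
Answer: -1344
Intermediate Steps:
u = -12 (u = -6 - 6*1 = -6 - 6 = -12)
112*u = 112*(-12) = -1344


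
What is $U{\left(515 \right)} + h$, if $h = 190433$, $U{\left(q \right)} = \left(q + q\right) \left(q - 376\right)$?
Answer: $333603$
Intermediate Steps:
$U{\left(q \right)} = 2 q \left(-376 + q\right)$
$U{\left(515 \right)} + h = 2 \cdot 515 \left(-376 + 515\right) + 190433 = 2 \cdot 515 \cdot 139 + 190433 = 143170 + 190433 = 333603$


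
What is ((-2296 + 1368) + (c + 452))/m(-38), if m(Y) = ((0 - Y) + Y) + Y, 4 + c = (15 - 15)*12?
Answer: 240/19 ≈ 12.632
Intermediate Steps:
c = -4 (c = -4 + (15 - 15)*12 = -4 + 0*12 = -4 + 0 = -4)
m(Y) = Y (m(Y) = (-Y + Y) + Y = 0 + Y = Y)
((-2296 + 1368) + (c + 452))/m(-38) = ((-2296 + 1368) + (-4 + 452))/(-38) = (-928 + 448)*(-1/38) = -480*(-1/38) = 240/19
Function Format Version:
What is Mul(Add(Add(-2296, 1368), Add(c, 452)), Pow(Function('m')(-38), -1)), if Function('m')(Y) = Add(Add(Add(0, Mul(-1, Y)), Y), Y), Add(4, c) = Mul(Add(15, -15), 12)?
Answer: Rational(240, 19) ≈ 12.632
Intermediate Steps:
c = -4 (c = Add(-4, Mul(Add(15, -15), 12)) = Add(-4, Mul(0, 12)) = Add(-4, 0) = -4)
Function('m')(Y) = Y (Function('m')(Y) = Add(Add(Mul(-1, Y), Y), Y) = Add(0, Y) = Y)
Mul(Add(Add(-2296, 1368), Add(c, 452)), Pow(Function('m')(-38), -1)) = Mul(Add(Add(-2296, 1368), Add(-4, 452)), Pow(-38, -1)) = Mul(Add(-928, 448), Rational(-1, 38)) = Mul(-480, Rational(-1, 38)) = Rational(240, 19)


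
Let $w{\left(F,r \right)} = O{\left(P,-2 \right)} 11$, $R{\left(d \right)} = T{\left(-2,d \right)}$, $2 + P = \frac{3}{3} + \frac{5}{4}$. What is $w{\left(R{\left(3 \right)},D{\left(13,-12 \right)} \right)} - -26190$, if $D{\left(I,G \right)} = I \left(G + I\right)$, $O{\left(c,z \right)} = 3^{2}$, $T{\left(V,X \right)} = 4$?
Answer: $26289$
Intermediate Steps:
$P = \frac{1}{4}$ ($P = -2 + \left(\frac{3}{3} + \frac{5}{4}\right) = -2 + \left(3 \cdot \frac{1}{3} + 5 \cdot \frac{1}{4}\right) = -2 + \left(1 + \frac{5}{4}\right) = -2 + \frac{9}{4} = \frac{1}{4} \approx 0.25$)
$O{\left(c,z \right)} = 9$
$R{\left(d \right)} = 4$
$w{\left(F,r \right)} = 99$ ($w{\left(F,r \right)} = 9 \cdot 11 = 99$)
$w{\left(R{\left(3 \right)},D{\left(13,-12 \right)} \right)} - -26190 = 99 - -26190 = 99 + 26190 = 26289$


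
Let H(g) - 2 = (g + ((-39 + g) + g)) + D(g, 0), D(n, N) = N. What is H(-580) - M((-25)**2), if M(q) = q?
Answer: -2402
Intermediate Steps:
H(g) = -37 + 3*g (H(g) = 2 + ((g + ((-39 + g) + g)) + 0) = 2 + ((g + (-39 + 2*g)) + 0) = 2 + ((-39 + 3*g) + 0) = 2 + (-39 + 3*g) = -37 + 3*g)
H(-580) - M((-25)**2) = (-37 + 3*(-580)) - 1*(-25)**2 = (-37 - 1740) - 1*625 = -1777 - 625 = -2402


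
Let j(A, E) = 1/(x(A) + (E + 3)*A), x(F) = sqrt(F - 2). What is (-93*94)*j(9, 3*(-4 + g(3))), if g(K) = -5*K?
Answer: 137052/7619 + 282*sqrt(7)/7619 ≈ 18.086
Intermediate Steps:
x(F) = sqrt(-2 + F)
j(A, E) = 1/(sqrt(-2 + A) + A*(3 + E)) (j(A, E) = 1/(sqrt(-2 + A) + (E + 3)*A) = 1/(sqrt(-2 + A) + (3 + E)*A) = 1/(sqrt(-2 + A) + A*(3 + E)))
(-93*94)*j(9, 3*(-4 + g(3))) = (-93*94)/(sqrt(-2 + 9) + 3*9 + 9*(3*(-4 - 5*3))) = -8742/(sqrt(7) + 27 + 9*(3*(-4 - 15))) = -8742/(sqrt(7) + 27 + 9*(3*(-19))) = -8742/(sqrt(7) + 27 + 9*(-57)) = -8742/(sqrt(7) + 27 - 513) = -8742/(-486 + sqrt(7))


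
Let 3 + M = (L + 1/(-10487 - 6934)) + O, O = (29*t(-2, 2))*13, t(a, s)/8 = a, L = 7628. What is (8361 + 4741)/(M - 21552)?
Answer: -114124971/173852870 ≈ -0.65645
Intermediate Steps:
t(a, s) = 8*a
O = -6032 (O = (29*(8*(-2)))*13 = (29*(-16))*13 = -464*13 = -6032)
M = 27751652/17421 (M = -3 + ((7628 + 1/(-10487 - 6934)) - 6032) = -3 + ((7628 + 1/(-17421)) - 6032) = -3 + ((7628 - 1/17421) - 6032) = -3 + (132887387/17421 - 6032) = -3 + 27803915/17421 = 27751652/17421 ≈ 1593.0)
(8361 + 4741)/(M - 21552) = (8361 + 4741)/(27751652/17421 - 21552) = 13102/(-347705740/17421) = 13102*(-17421/347705740) = -114124971/173852870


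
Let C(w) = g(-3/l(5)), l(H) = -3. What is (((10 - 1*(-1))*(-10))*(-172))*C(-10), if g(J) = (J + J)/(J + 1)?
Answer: 18920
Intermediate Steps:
g(J) = 2*J/(1 + J) (g(J) = (2*J)/(1 + J) = 2*J/(1 + J))
C(w) = 1 (C(w) = 2*(-3/(-3))/(1 - 3/(-3)) = 2*(-3*(-⅓))/(1 - 3*(-⅓)) = 2*1/(1 + 1) = 2*1/2 = 2*1*(½) = 1)
(((10 - 1*(-1))*(-10))*(-172))*C(-10) = (((10 - 1*(-1))*(-10))*(-172))*1 = (((10 + 1)*(-10))*(-172))*1 = ((11*(-10))*(-172))*1 = -110*(-172)*1 = 18920*1 = 18920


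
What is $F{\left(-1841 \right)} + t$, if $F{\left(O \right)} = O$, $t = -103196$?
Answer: $-105037$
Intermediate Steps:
$F{\left(-1841 \right)} + t = -1841 - 103196 = -105037$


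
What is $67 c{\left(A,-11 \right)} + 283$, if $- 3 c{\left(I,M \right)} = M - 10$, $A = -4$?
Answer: $752$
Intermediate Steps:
$c{\left(I,M \right)} = \frac{10}{3} - \frac{M}{3}$ ($c{\left(I,M \right)} = - \frac{M - 10}{3} = - \frac{-10 + M}{3} = \frac{10}{3} - \frac{M}{3}$)
$67 c{\left(A,-11 \right)} + 283 = 67 \left(\frac{10}{3} - - \frac{11}{3}\right) + 283 = 67 \left(\frac{10}{3} + \frac{11}{3}\right) + 283 = 67 \cdot 7 + 283 = 469 + 283 = 752$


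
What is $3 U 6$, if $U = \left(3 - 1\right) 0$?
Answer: $0$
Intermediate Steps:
$U = 0$ ($U = 2 \cdot 0 = 0$)
$3 U 6 = 3 \cdot 0 \cdot 6 = 0 \cdot 6 = 0$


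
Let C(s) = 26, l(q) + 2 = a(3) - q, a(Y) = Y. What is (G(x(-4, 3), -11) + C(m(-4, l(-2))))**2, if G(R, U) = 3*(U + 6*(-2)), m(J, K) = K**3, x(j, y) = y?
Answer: 1849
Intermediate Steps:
l(q) = 1 - q (l(q) = -2 + (3 - q) = 1 - q)
G(R, U) = -36 + 3*U (G(R, U) = 3*(U - 12) = 3*(-12 + U) = -36 + 3*U)
(G(x(-4, 3), -11) + C(m(-4, l(-2))))**2 = ((-36 + 3*(-11)) + 26)**2 = ((-36 - 33) + 26)**2 = (-69 + 26)**2 = (-43)**2 = 1849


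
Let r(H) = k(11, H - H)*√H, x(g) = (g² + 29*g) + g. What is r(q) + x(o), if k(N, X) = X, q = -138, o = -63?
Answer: 2079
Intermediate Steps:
x(g) = g² + 30*g
r(H) = 0 (r(H) = (H - H)*√H = 0*√H = 0)
r(q) + x(o) = 0 - 63*(30 - 63) = 0 - 63*(-33) = 0 + 2079 = 2079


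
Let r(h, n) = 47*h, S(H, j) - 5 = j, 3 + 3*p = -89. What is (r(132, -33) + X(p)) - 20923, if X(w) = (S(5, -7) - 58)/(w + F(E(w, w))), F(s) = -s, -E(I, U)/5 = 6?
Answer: -14629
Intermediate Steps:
p = -92/3 (p = -1 + (1/3)*(-89) = -1 - 89/3 = -92/3 ≈ -30.667)
E(I, U) = -30 (E(I, U) = -5*6 = -30)
S(H, j) = 5 + j
X(w) = -60/(30 + w) (X(w) = ((5 - 7) - 58)/(w - 1*(-30)) = (-2 - 58)/(w + 30) = -60/(30 + w))
(r(132, -33) + X(p)) - 20923 = (47*132 - 60/(30 - 92/3)) - 20923 = (6204 - 60/(-2/3)) - 20923 = (6204 - 60*(-3/2)) - 20923 = (6204 + 90) - 20923 = 6294 - 20923 = -14629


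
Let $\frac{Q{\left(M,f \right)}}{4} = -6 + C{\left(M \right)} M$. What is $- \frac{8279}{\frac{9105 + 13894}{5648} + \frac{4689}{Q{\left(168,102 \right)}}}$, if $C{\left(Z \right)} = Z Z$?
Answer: $- \frac{36952907583632}{18176546207} \approx -2033.0$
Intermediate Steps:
$C{\left(Z \right)} = Z^{2}$
$Q{\left(M,f \right)} = -24 + 4 M^{3}$ ($Q{\left(M,f \right)} = 4 \left(-6 + M^{2} M\right) = 4 \left(-6 + M^{3}\right) = -24 + 4 M^{3}$)
$- \frac{8279}{\frac{9105 + 13894}{5648} + \frac{4689}{Q{\left(168,102 \right)}}} = - \frac{8279}{\frac{9105 + 13894}{5648} + \frac{4689}{-24 + 4 \cdot 168^{3}}} = - \frac{8279}{22999 \cdot \frac{1}{5648} + \frac{4689}{-24 + 4 \cdot 4741632}} = - \frac{8279}{\frac{22999}{5648} + \frac{4689}{-24 + 18966528}} = - \frac{8279}{\frac{22999}{5648} + \frac{4689}{18966504}} = - \frac{8279}{\frac{22999}{5648} + 4689 \cdot \frac{1}{18966504}} = - \frac{8279}{\frac{22999}{5648} + \frac{1563}{6322168}} = - \frac{8279}{\frac{18176546207}{4463450608}} = \left(-8279\right) \frac{4463450608}{18176546207} = - \frac{36952907583632}{18176546207}$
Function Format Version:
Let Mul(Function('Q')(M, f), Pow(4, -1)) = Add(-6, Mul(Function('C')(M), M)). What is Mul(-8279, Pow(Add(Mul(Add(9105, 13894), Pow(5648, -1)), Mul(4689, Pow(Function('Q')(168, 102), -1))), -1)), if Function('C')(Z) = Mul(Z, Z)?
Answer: Rational(-36952907583632, 18176546207) ≈ -2033.0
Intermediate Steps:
Function('C')(Z) = Pow(Z, 2)
Function('Q')(M, f) = Add(-24, Mul(4, Pow(M, 3))) (Function('Q')(M, f) = Mul(4, Add(-6, Mul(Pow(M, 2), M))) = Mul(4, Add(-6, Pow(M, 3))) = Add(-24, Mul(4, Pow(M, 3))))
Mul(-8279, Pow(Add(Mul(Add(9105, 13894), Pow(5648, -1)), Mul(4689, Pow(Function('Q')(168, 102), -1))), -1)) = Mul(-8279, Pow(Add(Mul(Add(9105, 13894), Pow(5648, -1)), Mul(4689, Pow(Add(-24, Mul(4, Pow(168, 3))), -1))), -1)) = Mul(-8279, Pow(Add(Mul(22999, Rational(1, 5648)), Mul(4689, Pow(Add(-24, Mul(4, 4741632)), -1))), -1)) = Mul(-8279, Pow(Add(Rational(22999, 5648), Mul(4689, Pow(Add(-24, 18966528), -1))), -1)) = Mul(-8279, Pow(Add(Rational(22999, 5648), Mul(4689, Pow(18966504, -1))), -1)) = Mul(-8279, Pow(Add(Rational(22999, 5648), Mul(4689, Rational(1, 18966504))), -1)) = Mul(-8279, Pow(Add(Rational(22999, 5648), Rational(1563, 6322168)), -1)) = Mul(-8279, Pow(Rational(18176546207, 4463450608), -1)) = Mul(-8279, Rational(4463450608, 18176546207)) = Rational(-36952907583632, 18176546207)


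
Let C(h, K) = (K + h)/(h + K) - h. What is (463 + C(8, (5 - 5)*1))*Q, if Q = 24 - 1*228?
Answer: -93024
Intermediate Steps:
Q = -204 (Q = 24 - 228 = -204)
C(h, K) = 1 - h (C(h, K) = (K + h)/(K + h) - h = 1 - h)
(463 + C(8, (5 - 5)*1))*Q = (463 + (1 - 1*8))*(-204) = (463 + (1 - 8))*(-204) = (463 - 7)*(-204) = 456*(-204) = -93024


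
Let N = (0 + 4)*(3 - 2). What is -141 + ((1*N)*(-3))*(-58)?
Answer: 555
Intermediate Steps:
N = 4 (N = 4*1 = 4)
-141 + ((1*N)*(-3))*(-58) = -141 + ((1*4)*(-3))*(-58) = -141 + (4*(-3))*(-58) = -141 - 12*(-58) = -141 + 696 = 555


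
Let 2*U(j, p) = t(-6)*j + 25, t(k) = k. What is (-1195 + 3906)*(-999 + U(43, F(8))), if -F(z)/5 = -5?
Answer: -6048241/2 ≈ -3.0241e+6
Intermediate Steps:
F(z) = 25 (F(z) = -5*(-5) = 25)
U(j, p) = 25/2 - 3*j (U(j, p) = (-6*j + 25)/2 = (25 - 6*j)/2 = 25/2 - 3*j)
(-1195 + 3906)*(-999 + U(43, F(8))) = (-1195 + 3906)*(-999 + (25/2 - 3*43)) = 2711*(-999 + (25/2 - 129)) = 2711*(-999 - 233/2) = 2711*(-2231/2) = -6048241/2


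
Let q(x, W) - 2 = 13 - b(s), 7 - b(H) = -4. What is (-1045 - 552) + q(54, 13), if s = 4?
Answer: -1593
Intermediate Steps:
b(H) = 11 (b(H) = 7 - 1*(-4) = 7 + 4 = 11)
q(x, W) = 4 (q(x, W) = 2 + (13 - 1*11) = 2 + (13 - 11) = 2 + 2 = 4)
(-1045 - 552) + q(54, 13) = (-1045 - 552) + 4 = -1597 + 4 = -1593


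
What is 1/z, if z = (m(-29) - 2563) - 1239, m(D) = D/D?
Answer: -1/3801 ≈ -0.00026309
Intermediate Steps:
m(D) = 1
z = -3801 (z = (1 - 2563) - 1239 = -2562 - 1239 = -3801)
1/z = 1/(-3801) = -1/3801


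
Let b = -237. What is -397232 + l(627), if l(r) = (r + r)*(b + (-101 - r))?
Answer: -1607342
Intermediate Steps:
l(r) = 2*r*(-338 - r) (l(r) = (r + r)*(-237 + (-101 - r)) = (2*r)*(-338 - r) = 2*r*(-338 - r))
-397232 + l(627) = -397232 - 2*627*(338 + 627) = -397232 - 2*627*965 = -397232 - 1210110 = -1607342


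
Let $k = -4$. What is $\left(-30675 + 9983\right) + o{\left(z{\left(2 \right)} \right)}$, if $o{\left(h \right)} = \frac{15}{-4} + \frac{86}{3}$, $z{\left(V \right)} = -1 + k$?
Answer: $- \frac{248005}{12} \approx -20667.0$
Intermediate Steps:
$z{\left(V \right)} = -5$ ($z{\left(V \right)} = -1 - 4 = -5$)
$o{\left(h \right)} = \frac{299}{12}$ ($o{\left(h \right)} = 15 \left(- \frac{1}{4}\right) + 86 \cdot \frac{1}{3} = - \frac{15}{4} + \frac{86}{3} = \frac{299}{12}$)
$\left(-30675 + 9983\right) + o{\left(z{\left(2 \right)} \right)} = \left(-30675 + 9983\right) + \frac{299}{12} = -20692 + \frac{299}{12} = - \frac{248005}{12}$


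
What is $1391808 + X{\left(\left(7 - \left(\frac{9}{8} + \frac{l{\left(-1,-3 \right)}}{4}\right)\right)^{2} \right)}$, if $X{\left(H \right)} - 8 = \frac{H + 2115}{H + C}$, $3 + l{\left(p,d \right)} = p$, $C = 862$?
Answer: $\frac{80994086873}{58193} \approx 1.3918 \cdot 10^{6}$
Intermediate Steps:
$l{\left(p,d \right)} = -3 + p$
$X{\left(H \right)} = 8 + \frac{2115 + H}{862 + H}$ ($X{\left(H \right)} = 8 + \frac{H + 2115}{H + 862} = 8 + \frac{2115 + H}{862 + H}$)
$1391808 + X{\left(\left(7 - \left(\frac{9}{8} + \frac{l{\left(-1,-3 \right)}}{4}\right)\right)^{2} \right)} = 1391808 + \frac{9011 + 9 \left(7 - \left(\frac{9}{8} + \frac{-3 - 1}{4}\right)\right)^{2}}{862 + \left(7 - \left(\frac{9}{8} + \frac{-3 - 1}{4}\right)\right)^{2}} = 1391808 + \frac{9011 + 9 \left(7 - \left(9 \cdot \frac{1}{8} - 1\right)\right)^{2}}{862 + \left(7 - \left(9 \cdot \frac{1}{8} - 1\right)\right)^{2}} = 1391808 + \frac{9011 + 9 \left(7 - \left(\frac{9}{8} - 1\right)\right)^{2}}{862 + \left(7 - \left(\frac{9}{8} - 1\right)\right)^{2}} = 1391808 + \frac{9011 + 9 \left(7 - \frac{1}{8}\right)^{2}}{862 + \left(7 - \frac{1}{8}\right)^{2}} = 1391808 + \frac{9011 + 9 \left(\frac{55}{8}\right)^{2}}{862 + \left(\frac{55}{8}\right)^{2}} = 1391808 + \frac{9011 + 9 \cdot \frac{3025}{64}}{862 + \frac{3025}{64}} = 1391808 + \frac{9011 + \frac{27225}{64}}{\frac{58193}{64}} = 1391808 + \frac{64}{58193} \cdot \frac{603929}{64} = 1391808 + \frac{603929}{58193} = \frac{80994086873}{58193}$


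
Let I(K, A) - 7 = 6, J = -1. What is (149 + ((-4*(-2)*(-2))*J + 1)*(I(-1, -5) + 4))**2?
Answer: 191844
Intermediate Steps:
I(K, A) = 13 (I(K, A) = 7 + 6 = 13)
(149 + ((-4*(-2)*(-2))*J + 1)*(I(-1, -5) + 4))**2 = (149 + ((-4*(-2)*(-2))*(-1) + 1)*(13 + 4))**2 = (149 + ((8*(-2))*(-1) + 1)*17)**2 = (149 + (-16*(-1) + 1)*17)**2 = (149 + (16 + 1)*17)**2 = (149 + 17*17)**2 = (149 + 289)**2 = 438**2 = 191844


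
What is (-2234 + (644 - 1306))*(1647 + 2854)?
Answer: -13034896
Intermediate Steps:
(-2234 + (644 - 1306))*(1647 + 2854) = (-2234 - 662)*4501 = -2896*4501 = -13034896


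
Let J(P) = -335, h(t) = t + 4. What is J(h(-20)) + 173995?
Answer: 173660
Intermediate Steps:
h(t) = 4 + t
J(h(-20)) + 173995 = -335 + 173995 = 173660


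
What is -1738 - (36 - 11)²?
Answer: -2363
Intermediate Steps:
-1738 - (36 - 11)² = -1738 - 1*25² = -1738 - 1*625 = -1738 - 625 = -2363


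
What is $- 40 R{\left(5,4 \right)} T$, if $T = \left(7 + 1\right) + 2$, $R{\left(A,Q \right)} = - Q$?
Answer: $1600$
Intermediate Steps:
$T = 10$ ($T = 8 + 2 = 10$)
$- 40 R{\left(5,4 \right)} T = - 40 \left(\left(-1\right) 4\right) 10 = \left(-40\right) \left(-4\right) 10 = 160 \cdot 10 = 1600$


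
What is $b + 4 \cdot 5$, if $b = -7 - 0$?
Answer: $13$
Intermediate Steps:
$b = -7$ ($b = -7 + 0 = -7$)
$b + 4 \cdot 5 = -7 + 4 \cdot 5 = -7 + 20 = 13$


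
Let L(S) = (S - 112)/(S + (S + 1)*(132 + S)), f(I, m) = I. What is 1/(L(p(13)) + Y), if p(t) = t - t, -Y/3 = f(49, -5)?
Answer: -33/4879 ≈ -0.0067637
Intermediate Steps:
Y = -147 (Y = -3*49 = -147)
p(t) = 0
L(S) = (-112 + S)/(S + (1 + S)*(132 + S))
1/(L(p(13)) + Y) = 1/((-112 + 0)/(132 + 0² + 134*0) - 147) = 1/(-112/(132 + 0 + 0) - 147) = 1/(-112/132 - 147) = 1/((1/132)*(-112) - 147) = 1/(-28/33 - 147) = 1/(-4879/33) = -33/4879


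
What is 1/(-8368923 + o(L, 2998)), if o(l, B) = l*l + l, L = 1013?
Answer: -1/7341741 ≈ -1.3621e-7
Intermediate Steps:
o(l, B) = l + l² (o(l, B) = l² + l = l + l²)
1/(-8368923 + o(L, 2998)) = 1/(-8368923 + 1013*(1 + 1013)) = 1/(-8368923 + 1013*1014) = 1/(-8368923 + 1027182) = 1/(-7341741) = -1/7341741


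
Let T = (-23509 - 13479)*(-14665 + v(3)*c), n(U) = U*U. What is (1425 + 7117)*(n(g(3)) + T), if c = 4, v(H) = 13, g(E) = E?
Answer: 4616999287926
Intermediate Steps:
n(U) = U**2
T = 540505644 (T = (-23509 - 13479)*(-14665 + 13*4) = -36988*(-14665 + 52) = -36988*(-14613) = 540505644)
(1425 + 7117)*(n(g(3)) + T) = (1425 + 7117)*(3**2 + 540505644) = 8542*(9 + 540505644) = 8542*540505653 = 4616999287926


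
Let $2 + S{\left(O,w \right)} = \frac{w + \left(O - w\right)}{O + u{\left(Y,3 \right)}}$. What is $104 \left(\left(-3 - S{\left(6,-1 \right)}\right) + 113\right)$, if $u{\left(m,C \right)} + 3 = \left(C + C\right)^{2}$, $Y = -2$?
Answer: $11632$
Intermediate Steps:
$u{\left(m,C \right)} = -3 + 4 C^{2}$ ($u{\left(m,C \right)} = -3 + \left(C + C\right)^{2} = -3 + \left(2 C\right)^{2} = -3 + 4 C^{2}$)
$S{\left(O,w \right)} = -2 + \frac{O}{33 + O}$ ($S{\left(O,w \right)} = -2 + \frac{w + \left(O - w\right)}{O - \left(3 - 4 \cdot 3^{2}\right)} = -2 + \frac{O}{O + \left(-3 + 4 \cdot 9\right)} = -2 + \frac{O}{O + \left(-3 + 36\right)} = -2 + \frac{O}{O + 33} = -2 + \frac{O}{33 + O}$)
$104 \left(\left(-3 - S{\left(6,-1 \right)}\right) + 113\right) = 104 \left(\left(-3 - \frac{-66 - 6}{33 + 6}\right) + 113\right) = 104 \left(\left(-3 - \frac{-66 - 6}{39}\right) + 113\right) = 104 \left(\left(-3 - \frac{1}{39} \left(-72\right)\right) + 113\right) = 104 \left(\left(-3 - - \frac{24}{13}\right) + 113\right) = 104 \left(\left(-3 + \frac{24}{13}\right) + 113\right) = 104 \left(- \frac{15}{13} + 113\right) = 104 \cdot \frac{1454}{13} = 11632$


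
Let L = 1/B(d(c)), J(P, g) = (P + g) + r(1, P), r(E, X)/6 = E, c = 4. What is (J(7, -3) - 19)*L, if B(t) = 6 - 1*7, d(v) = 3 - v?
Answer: 9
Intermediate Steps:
B(t) = -1 (B(t) = 6 - 7 = -1)
r(E, X) = 6*E
J(P, g) = 6 + P + g (J(P, g) = (P + g) + 6*1 = (P + g) + 6 = 6 + P + g)
L = -1 (L = 1/(-1) = -1)
(J(7, -3) - 19)*L = ((6 + 7 - 3) - 19)*(-1) = (10 - 19)*(-1) = -9*(-1) = 9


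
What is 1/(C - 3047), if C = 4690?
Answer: 1/1643 ≈ 0.00060864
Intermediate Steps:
1/(C - 3047) = 1/(4690 - 3047) = 1/1643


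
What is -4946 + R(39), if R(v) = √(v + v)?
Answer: -4946 + √78 ≈ -4937.2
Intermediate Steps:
R(v) = √2*√v (R(v) = √(2*v) = √2*√v)
-4946 + R(39) = -4946 + √2*√39 = -4946 + √78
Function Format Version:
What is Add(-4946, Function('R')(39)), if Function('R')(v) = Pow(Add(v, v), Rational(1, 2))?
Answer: Add(-4946, Pow(78, Rational(1, 2))) ≈ -4937.2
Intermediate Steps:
Function('R')(v) = Mul(Pow(2, Rational(1, 2)), Pow(v, Rational(1, 2))) (Function('R')(v) = Pow(Mul(2, v), Rational(1, 2)) = Mul(Pow(2, Rational(1, 2)), Pow(v, Rational(1, 2))))
Add(-4946, Function('R')(39)) = Add(-4946, Mul(Pow(2, Rational(1, 2)), Pow(39, Rational(1, 2)))) = Add(-4946, Pow(78, Rational(1, 2)))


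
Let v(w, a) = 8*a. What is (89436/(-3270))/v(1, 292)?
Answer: -7453/636560 ≈ -0.011708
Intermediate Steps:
(89436/(-3270))/v(1, 292) = (89436/(-3270))/((8*292)) = (89436*(-1/3270))/2336 = -14906/545*1/2336 = -7453/636560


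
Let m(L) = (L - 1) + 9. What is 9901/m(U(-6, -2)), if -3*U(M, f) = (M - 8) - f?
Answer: 9901/12 ≈ 825.08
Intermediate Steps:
U(M, f) = 8/3 - M/3 + f/3 (U(M, f) = -((M - 8) - f)/3 = -((-8 + M) - f)/3 = -(-8 + M - f)/3 = 8/3 - M/3 + f/3)
m(L) = 8 + L (m(L) = (-1 + L) + 9 = 8 + L)
9901/m(U(-6, -2)) = 9901/(8 + (8/3 - 1/3*(-6) + (1/3)*(-2))) = 9901/(8 + (8/3 + 2 - 2/3)) = 9901/(8 + 4) = 9901/12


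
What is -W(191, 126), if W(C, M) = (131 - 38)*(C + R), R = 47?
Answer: -22134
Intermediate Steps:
W(C, M) = 4371 + 93*C (W(C, M) = (131 - 38)*(C + 47) = 93*(47 + C) = 4371 + 93*C)
-W(191, 126) = -(4371 + 93*191) = -(4371 + 17763) = -1*22134 = -22134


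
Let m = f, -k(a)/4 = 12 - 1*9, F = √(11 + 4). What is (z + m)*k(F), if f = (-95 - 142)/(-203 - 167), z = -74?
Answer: 162858/185 ≈ 880.31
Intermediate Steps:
F = √15 ≈ 3.8730
f = 237/370 (f = -237/(-370) = -237*(-1/370) = 237/370 ≈ 0.64054)
k(a) = -12 (k(a) = -4*(12 - 1*9) = -4*(12 - 9) = -4*3 = -12)
m = 237/370 ≈ 0.64054
(z + m)*k(F) = (-74 + 237/370)*(-12) = -27143/370*(-12) = 162858/185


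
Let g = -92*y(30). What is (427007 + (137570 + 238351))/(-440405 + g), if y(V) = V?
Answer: -802928/443165 ≈ -1.8118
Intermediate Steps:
g = -2760 (g = -92*30 = -2760)
(427007 + (137570 + 238351))/(-440405 + g) = (427007 + (137570 + 238351))/(-440405 - 2760) = (427007 + 375921)/(-443165) = 802928*(-1/443165) = -802928/443165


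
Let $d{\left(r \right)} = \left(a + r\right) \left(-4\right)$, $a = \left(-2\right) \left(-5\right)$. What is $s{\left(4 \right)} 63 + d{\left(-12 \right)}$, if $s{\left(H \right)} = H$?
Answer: $260$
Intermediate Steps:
$a = 10$
$d{\left(r \right)} = -40 - 4 r$ ($d{\left(r \right)} = \left(10 + r\right) \left(-4\right) = -40 - 4 r$)
$s{\left(4 \right)} 63 + d{\left(-12 \right)} = 4 \cdot 63 - -8 = 252 + \left(-40 + 48\right) = 252 + 8 = 260$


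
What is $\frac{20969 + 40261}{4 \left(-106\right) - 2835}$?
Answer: $- \frac{61230}{3259} \approx -18.788$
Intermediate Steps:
$\frac{20969 + 40261}{4 \left(-106\right) - 2835} = \frac{61230}{-424 - 2835} = \frac{61230}{-3259} = 61230 \left(- \frac{1}{3259}\right) = - \frac{61230}{3259}$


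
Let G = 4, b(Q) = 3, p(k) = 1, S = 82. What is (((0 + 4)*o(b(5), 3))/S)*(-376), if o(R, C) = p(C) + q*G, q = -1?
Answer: 2256/41 ≈ 55.024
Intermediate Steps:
o(R, C) = -3 (o(R, C) = 1 - 1*4 = 1 - 4 = -3)
(((0 + 4)*o(b(5), 3))/S)*(-376) = (((0 + 4)*(-3))/82)*(-376) = ((4*(-3))*(1/82))*(-376) = -12*1/82*(-376) = -6/41*(-376) = 2256/41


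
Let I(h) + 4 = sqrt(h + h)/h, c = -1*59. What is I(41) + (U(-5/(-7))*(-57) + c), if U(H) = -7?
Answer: 336 + sqrt(82)/41 ≈ 336.22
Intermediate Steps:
c = -59
I(h) = -4 + sqrt(2)/sqrt(h) (I(h) = -4 + sqrt(h + h)/h = -4 + sqrt(2*h)/h = -4 + (sqrt(2)*sqrt(h))/h = -4 + sqrt(2)/sqrt(h))
I(41) + (U(-5/(-7))*(-57) + c) = (-4 + sqrt(2)/sqrt(41)) + (-7*(-57) - 59) = (-4 + sqrt(2)*(sqrt(41)/41)) + (399 - 59) = (-4 + sqrt(82)/41) + 340 = 336 + sqrt(82)/41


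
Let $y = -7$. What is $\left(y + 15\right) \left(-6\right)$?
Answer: $-48$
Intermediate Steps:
$\left(y + 15\right) \left(-6\right) = \left(-7 + 15\right) \left(-6\right) = 8 \left(-6\right) = -48$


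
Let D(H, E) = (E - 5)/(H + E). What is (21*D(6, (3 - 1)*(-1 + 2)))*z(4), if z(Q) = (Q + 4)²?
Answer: -504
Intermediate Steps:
D(H, E) = (-5 + E)/(E + H)
z(Q) = (4 + Q)²
(21*D(6, (3 - 1)*(-1 + 2)))*z(4) = (21*((-5 + (3 - 1)*(-1 + 2))/((3 - 1)*(-1 + 2) + 6)))*(4 + 4)² = (21*((-5 + 2*1)/(2*1 + 6)))*8² = (21*((-5 + 2)/(2 + 6)))*64 = (21*(-3/8))*64 = -63/8*64 = -504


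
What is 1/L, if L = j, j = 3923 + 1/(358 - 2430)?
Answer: 2072/8128455 ≈ 0.00025491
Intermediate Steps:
j = 8128455/2072 (j = 3923 + 1/(-2072) = 3923 - 1/2072 = 8128455/2072 ≈ 3923.0)
L = 8128455/2072 ≈ 3923.0
1/L = 1/(8128455/2072) = 2072/8128455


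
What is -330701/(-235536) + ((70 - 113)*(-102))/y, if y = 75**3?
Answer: 2230913417/1577250000 ≈ 1.4144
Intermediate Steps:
y = 421875
-330701/(-235536) + ((70 - 113)*(-102))/y = -330701/(-235536) + ((70 - 113)*(-102))/421875 = -330701*(-1/235536) - 43*(-102)*(1/421875) = 47243/33648 + 4386*(1/421875) = 47243/33648 + 1462/140625 = 2230913417/1577250000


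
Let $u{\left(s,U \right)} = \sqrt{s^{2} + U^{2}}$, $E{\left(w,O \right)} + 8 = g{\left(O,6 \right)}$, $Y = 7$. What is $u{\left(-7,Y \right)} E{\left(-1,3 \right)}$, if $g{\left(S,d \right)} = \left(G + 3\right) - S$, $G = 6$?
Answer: $- 14 \sqrt{2} \approx -19.799$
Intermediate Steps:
$g{\left(S,d \right)} = 9 - S$ ($g{\left(S,d \right)} = \left(6 + 3\right) - S = 9 - S$)
$E{\left(w,O \right)} = 1 - O$ ($E{\left(w,O \right)} = -8 - \left(-9 + O\right) = 1 - O$)
$u{\left(s,U \right)} = \sqrt{U^{2} + s^{2}}$
$u{\left(-7,Y \right)} E{\left(-1,3 \right)} = \sqrt{7^{2} + \left(-7\right)^{2}} \left(1 - 3\right) = \sqrt{49 + 49} \left(1 - 3\right) = \sqrt{98} \left(-2\right) = 7 \sqrt{2} \left(-2\right) = - 14 \sqrt{2}$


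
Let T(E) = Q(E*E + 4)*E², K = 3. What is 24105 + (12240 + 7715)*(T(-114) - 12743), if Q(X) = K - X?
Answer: -3370833596920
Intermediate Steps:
Q(X) = 3 - X
T(E) = E²*(-1 - E²) (T(E) = (3 - (E*E + 4))*E² = (3 - (E² + 4))*E² = (3 - (4 + E²))*E² = (3 + (-4 - E²))*E² = (-1 - E²)*E² = E²*(-1 - E²))
24105 + (12240 + 7715)*(T(-114) - 12743) = 24105 + (12240 + 7715)*((-1*(-114)² - 1*(-114)⁴) - 12743) = 24105 + 19955*((-1*12996 - 1*168896016) - 12743) = 24105 + 19955*((-12996 - 168896016) - 12743) = 24105 + 19955*(-168909012 - 12743) = 24105 + 19955*(-168921755) = 24105 - 3370833621025 = -3370833596920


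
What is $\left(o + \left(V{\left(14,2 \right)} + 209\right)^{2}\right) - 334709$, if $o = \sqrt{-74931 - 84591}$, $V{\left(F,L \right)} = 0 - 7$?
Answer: $-293905 + i \sqrt{159522} \approx -2.9391 \cdot 10^{5} + 399.4 i$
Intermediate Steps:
$V{\left(F,L \right)} = -7$
$o = i \sqrt{159522}$ ($o = \sqrt{-159522} = i \sqrt{159522} \approx 399.4 i$)
$\left(o + \left(V{\left(14,2 \right)} + 209\right)^{2}\right) - 334709 = \left(i \sqrt{159522} + \left(-7 + 209\right)^{2}\right) - 334709 = \left(i \sqrt{159522} + 202^{2}\right) - 334709 = \left(i \sqrt{159522} + 40804\right) - 334709 = \left(40804 + i \sqrt{159522}\right) - 334709 = -293905 + i \sqrt{159522}$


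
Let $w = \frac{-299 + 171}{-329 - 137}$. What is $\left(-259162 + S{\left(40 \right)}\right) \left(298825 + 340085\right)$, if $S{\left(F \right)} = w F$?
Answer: $- \frac{38578782457260}{233} \approx -1.6557 \cdot 10^{11}$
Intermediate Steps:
$w = \frac{64}{233}$ ($w = - \frac{128}{-466} = \left(-128\right) \left(- \frac{1}{466}\right) = \frac{64}{233} \approx 0.27468$)
$S{\left(F \right)} = \frac{64 F}{233}$
$\left(-259162 + S{\left(40 \right)}\right) \left(298825 + 340085\right) = \left(-259162 + \frac{64}{233} \cdot 40\right) \left(298825 + 340085\right) = \left(-259162 + \frac{2560}{233}\right) 638910 = \left(- \frac{60382186}{233}\right) 638910 = - \frac{38578782457260}{233}$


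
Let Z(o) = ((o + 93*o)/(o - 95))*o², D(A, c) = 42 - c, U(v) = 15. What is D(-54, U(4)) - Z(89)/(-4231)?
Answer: -32790832/12693 ≈ -2583.4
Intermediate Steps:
Z(o) = 94*o³/(-95 + o) (Z(o) = ((94*o)/(-95 + o))*o² = (94*o/(-95 + o))*o² = 94*o³/(-95 + o))
D(-54, U(4)) - Z(89)/(-4231) = (42 - 1*15) - 94*89³/(-95 + 89)/(-4231) = (42 - 15) - 94*704969/(-6)*(-1)/4231 = 27 - 94*704969*(-⅙)*(-1)/4231 = 27 - (-33133543)*(-1)/(3*4231) = 27 - 1*33133543/12693 = 27 - 33133543/12693 = -32790832/12693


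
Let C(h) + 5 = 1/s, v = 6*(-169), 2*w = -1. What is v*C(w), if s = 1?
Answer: 4056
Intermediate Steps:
w = -½ (w = (½)*(-1) = -½ ≈ -0.50000)
v = -1014
C(h) = -4 (C(h) = -5 + 1/1 = -5 + 1 = -4)
v*C(w) = -1014*(-4) = 4056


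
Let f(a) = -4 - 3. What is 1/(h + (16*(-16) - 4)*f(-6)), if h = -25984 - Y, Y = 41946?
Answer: -1/66110 ≈ -1.5126e-5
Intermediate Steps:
f(a) = -7
h = -67930 (h = -25984 - 1*41946 = -25984 - 41946 = -67930)
1/(h + (16*(-16) - 4)*f(-6)) = 1/(-67930 + (16*(-16) - 4)*(-7)) = 1/(-67930 + (-256 - 4)*(-7)) = 1/(-67930 - 260*(-7)) = 1/(-67930 + 1820) = 1/(-66110) = -1/66110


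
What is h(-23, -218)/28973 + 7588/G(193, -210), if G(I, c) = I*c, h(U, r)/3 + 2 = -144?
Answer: -16971376/83876835 ≈ -0.20234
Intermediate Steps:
h(U, r) = -438 (h(U, r) = -6 + 3*(-144) = -6 - 432 = -438)
h(-23, -218)/28973 + 7588/G(193, -210) = -438/28973 + 7588/((193*(-210))) = -438*1/28973 + 7588/(-40530) = -438/28973 + 7588*(-1/40530) = -438/28973 - 542/2895 = -16971376/83876835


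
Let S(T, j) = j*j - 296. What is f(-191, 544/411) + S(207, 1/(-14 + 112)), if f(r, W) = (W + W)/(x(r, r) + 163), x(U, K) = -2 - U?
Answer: -12851895407/43419684 ≈ -295.99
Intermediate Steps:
S(T, j) = -296 + j² (S(T, j) = j² - 296 = -296 + j²)
f(r, W) = 2*W/(161 - r) (f(r, W) = (W + W)/((-2 - r) + 163) = (2*W)/(161 - r) = 2*W/(161 - r))
f(-191, 544/411) + S(207, 1/(-14 + 112)) = -2*544/411/(-161 - 191) + (-296 + (1/(-14 + 112))²) = -2*544*(1/411)/(-352) + (-296 + (1/98)²) = -2*544/411*(-1/352) + (-296 + (1/98)²) = 34/4521 + (-296 + 1/9604) = 34/4521 - 2842783/9604 = -12851895407/43419684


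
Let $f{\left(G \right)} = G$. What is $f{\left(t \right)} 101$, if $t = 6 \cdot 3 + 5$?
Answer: $2323$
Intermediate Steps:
$t = 23$ ($t = 18 + 5 = 23$)
$f{\left(t \right)} 101 = 23 \cdot 101 = 2323$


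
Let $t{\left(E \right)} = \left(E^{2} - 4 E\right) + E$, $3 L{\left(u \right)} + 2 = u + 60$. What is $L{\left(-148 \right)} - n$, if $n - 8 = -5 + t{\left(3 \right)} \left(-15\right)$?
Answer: $-33$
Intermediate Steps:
$L{\left(u \right)} = \frac{58}{3} + \frac{u}{3}$ ($L{\left(u \right)} = - \frac{2}{3} + \frac{u + 60}{3} = - \frac{2}{3} + \frac{60 + u}{3} = - \frac{2}{3} + \left(20 + \frac{u}{3}\right) = \frac{58}{3} + \frac{u}{3}$)
$t{\left(E \right)} = E^{2} - 3 E$
$n = 3$ ($n = 8 - \left(5 - 3 \left(-3 + 3\right) \left(-15\right)\right) = 8 - \left(5 - 3 \cdot 0 \left(-15\right)\right) = 8 + \left(-5 + 0 \left(-15\right)\right) = 8 + \left(-5 + 0\right) = 8 - 5 = 3$)
$L{\left(-148 \right)} - n = \left(\frac{58}{3} + \frac{1}{3} \left(-148\right)\right) - 3 = \left(\frac{58}{3} - \frac{148}{3}\right) - 3 = -30 - 3 = -33$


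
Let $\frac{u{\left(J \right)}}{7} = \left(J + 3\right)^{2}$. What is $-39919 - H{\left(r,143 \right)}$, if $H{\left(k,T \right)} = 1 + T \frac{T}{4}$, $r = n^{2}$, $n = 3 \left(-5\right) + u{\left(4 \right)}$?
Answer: $- \frac{180129}{4} \approx -45032.0$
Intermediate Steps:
$u{\left(J \right)} = 7 \left(3 + J\right)^{2}$ ($u{\left(J \right)} = 7 \left(J + 3\right)^{2} = 7 \left(3 + J\right)^{2}$)
$n = 328$ ($n = 3 \left(-5\right) + 7 \left(3 + 4\right)^{2} = -15 + 7 \cdot 7^{2} = -15 + 7 \cdot 49 = -15 + 343 = 328$)
$r = 107584$ ($r = 328^{2} = 107584$)
$H{\left(k,T \right)} = 1 + \frac{T^{2}}{4}$ ($H{\left(k,T \right)} = 1 + T T \frac{1}{4} = 1 + T \frac{T}{4} = 1 + \frac{T^{2}}{4}$)
$-39919 - H{\left(r,143 \right)} = -39919 - \left(1 + \frac{143^{2}}{4}\right) = -39919 - \left(1 + \frac{1}{4} \cdot 20449\right) = -39919 - \left(1 + \frac{20449}{4}\right) = -39919 - \frac{20453}{4} = - \frac{180129}{4}$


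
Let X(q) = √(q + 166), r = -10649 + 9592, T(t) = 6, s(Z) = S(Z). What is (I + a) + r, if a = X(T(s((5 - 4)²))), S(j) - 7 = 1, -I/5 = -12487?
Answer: 61378 + 2*√43 ≈ 61391.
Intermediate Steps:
I = 62435 (I = -5*(-12487) = 62435)
S(j) = 8 (S(j) = 7 + 1 = 8)
s(Z) = 8
r = -1057
X(q) = √(166 + q)
a = 2*√43 (a = √(166 + 6) = √172 = 2*√43 ≈ 13.115)
(I + a) + r = (62435 + 2*√43) - 1057 = 61378 + 2*√43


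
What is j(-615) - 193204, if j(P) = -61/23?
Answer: -4443753/23 ≈ -1.9321e+5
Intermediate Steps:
j(P) = -61/23 (j(P) = -61*1/23 = -61/23)
j(-615) - 193204 = -61/23 - 193204 = -4443753/23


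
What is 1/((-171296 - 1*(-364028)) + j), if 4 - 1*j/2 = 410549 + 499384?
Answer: -1/1627126 ≈ -6.1458e-7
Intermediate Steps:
j = -1819858 (j = 8 - 2*(410549 + 499384) = 8 - 2*909933 = 8 - 1819866 = -1819858)
1/((-171296 - 1*(-364028)) + j) = 1/((-171296 - 1*(-364028)) - 1819858) = 1/((-171296 + 364028) - 1819858) = 1/(192732 - 1819858) = 1/(-1627126) = -1/1627126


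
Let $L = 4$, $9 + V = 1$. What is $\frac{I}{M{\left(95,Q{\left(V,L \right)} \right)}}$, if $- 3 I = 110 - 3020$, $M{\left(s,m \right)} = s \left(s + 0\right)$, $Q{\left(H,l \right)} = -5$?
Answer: $\frac{194}{1805} \approx 0.10748$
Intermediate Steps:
$V = -8$ ($V = -9 + 1 = -8$)
$M{\left(s,m \right)} = s^{2}$ ($M{\left(s,m \right)} = s s = s^{2}$)
$I = 970$ ($I = - \frac{110 - 3020}{3} = \left(- \frac{1}{3}\right) \left(-2910\right) = 970$)
$\frac{I}{M{\left(95,Q{\left(V,L \right)} \right)}} = \frac{970}{95^{2}} = \frac{970}{9025} = 970 \cdot \frac{1}{9025} = \frac{194}{1805}$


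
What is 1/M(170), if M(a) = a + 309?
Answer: 1/479 ≈ 0.0020877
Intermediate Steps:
M(a) = 309 + a
1/M(170) = 1/(309 + 170) = 1/479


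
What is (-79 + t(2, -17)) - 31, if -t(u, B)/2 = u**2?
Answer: -118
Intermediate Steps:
t(u, B) = -2*u**2
(-79 + t(2, -17)) - 31 = (-79 - 2*2**2) - 31 = (-79 - 2*4) - 31 = (-79 - 8) - 31 = -87 - 31 = -118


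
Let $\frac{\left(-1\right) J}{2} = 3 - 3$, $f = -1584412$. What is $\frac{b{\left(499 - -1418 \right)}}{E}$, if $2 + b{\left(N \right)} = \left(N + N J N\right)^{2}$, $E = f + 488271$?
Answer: $- \frac{3674887}{1096141} \approx -3.3526$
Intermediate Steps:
$J = 0$ ($J = - 2 \left(3 - 3\right) = \left(-2\right) 0 = 0$)
$E = -1096141$ ($E = -1584412 + 488271 = -1096141$)
$b{\left(N \right)} = -2 + N^{2}$ ($b{\left(N \right)} = -2 + \left(N + N 0 N\right)^{2} = -2 + \left(N + 0 N\right)^{2} = -2 + \left(N + 0\right)^{2} = -2 + N^{2}$)
$\frac{b{\left(499 - -1418 \right)}}{E} = \frac{-2 + \left(499 - -1418\right)^{2}}{-1096141} = \left(-2 + \left(499 + 1418\right)^{2}\right) \left(- \frac{1}{1096141}\right) = \left(-2 + 1917^{2}\right) \left(- \frac{1}{1096141}\right) = \left(-2 + 3674889\right) \left(- \frac{1}{1096141}\right) = 3674887 \left(- \frac{1}{1096141}\right) = - \frac{3674887}{1096141}$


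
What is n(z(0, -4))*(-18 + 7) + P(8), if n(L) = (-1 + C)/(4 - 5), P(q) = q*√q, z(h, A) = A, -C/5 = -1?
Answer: 44 + 16*√2 ≈ 66.627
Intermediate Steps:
C = 5 (C = -5*(-1) = 5)
P(q) = q^(3/2)
n(L) = -4 (n(L) = (-1 + 5)/(4 - 5) = 4/(-1) = 4*(-1) = -4)
n(z(0, -4))*(-18 + 7) + P(8) = -4*(-18 + 7) + 8^(3/2) = -4*(-11) + 16*√2 = 44 + 16*√2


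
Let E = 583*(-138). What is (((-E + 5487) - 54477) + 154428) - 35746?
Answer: 150146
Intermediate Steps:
E = -80454
(((-E + 5487) - 54477) + 154428) - 35746 = (((-1*(-80454) + 5487) - 54477) + 154428) - 35746 = (((80454 + 5487) - 54477) + 154428) - 35746 = ((85941 - 54477) + 154428) - 35746 = (31464 + 154428) - 35746 = 185892 - 35746 = 150146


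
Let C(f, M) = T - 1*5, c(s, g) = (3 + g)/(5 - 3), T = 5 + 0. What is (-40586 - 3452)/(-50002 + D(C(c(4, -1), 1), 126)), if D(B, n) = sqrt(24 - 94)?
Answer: 1100994038/1250100037 + 22019*I*sqrt(70)/1250100037 ≈ 0.88072 + 0.00014737*I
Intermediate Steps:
T = 5
c(s, g) = 3/2 + g/2 (c(s, g) = (3 + g)/2 = (3 + g)*(1/2) = 3/2 + g/2)
C(f, M) = 0 (C(f, M) = 5 - 1*5 = 5 - 5 = 0)
D(B, n) = I*sqrt(70) (D(B, n) = sqrt(-70) = I*sqrt(70))
(-40586 - 3452)/(-50002 + D(C(c(4, -1), 1), 126)) = (-40586 - 3452)/(-50002 + I*sqrt(70)) = -44038/(-50002 + I*sqrt(70))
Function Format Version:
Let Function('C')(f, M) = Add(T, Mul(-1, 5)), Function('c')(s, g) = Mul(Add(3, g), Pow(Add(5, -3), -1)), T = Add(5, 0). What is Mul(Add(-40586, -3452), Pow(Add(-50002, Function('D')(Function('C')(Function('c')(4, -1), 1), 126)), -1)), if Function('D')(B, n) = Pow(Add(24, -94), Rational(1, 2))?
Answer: Add(Rational(1100994038, 1250100037), Mul(Rational(22019, 1250100037), I, Pow(70, Rational(1, 2)))) ≈ Add(0.88072, Mul(0.00014737, I))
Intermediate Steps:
T = 5
Function('c')(s, g) = Add(Rational(3, 2), Mul(Rational(1, 2), g)) (Function('c')(s, g) = Mul(Add(3, g), Pow(2, -1)) = Mul(Add(3, g), Rational(1, 2)) = Add(Rational(3, 2), Mul(Rational(1, 2), g)))
Function('C')(f, M) = 0 (Function('C')(f, M) = Add(5, Mul(-1, 5)) = Add(5, -5) = 0)
Function('D')(B, n) = Mul(I, Pow(70, Rational(1, 2))) (Function('D')(B, n) = Pow(-70, Rational(1, 2)) = Mul(I, Pow(70, Rational(1, 2))))
Mul(Add(-40586, -3452), Pow(Add(-50002, Function('D')(Function('C')(Function('c')(4, -1), 1), 126)), -1)) = Mul(Add(-40586, -3452), Pow(Add(-50002, Mul(I, Pow(70, Rational(1, 2)))), -1)) = Mul(-44038, Pow(Add(-50002, Mul(I, Pow(70, Rational(1, 2)))), -1))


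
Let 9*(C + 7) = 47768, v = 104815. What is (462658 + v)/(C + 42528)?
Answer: 5107257/430457 ≈ 11.865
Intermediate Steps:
C = 47705/9 (C = -7 + (1/9)*47768 = -7 + 47768/9 = 47705/9 ≈ 5300.6)
(462658 + v)/(C + 42528) = (462658 + 104815)/(47705/9 + 42528) = 567473/(430457/9) = 567473*(9/430457) = 5107257/430457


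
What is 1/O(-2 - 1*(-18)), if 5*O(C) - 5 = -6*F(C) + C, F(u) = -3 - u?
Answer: 1/27 ≈ 0.037037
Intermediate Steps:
O(C) = 23/5 + 7*C/5 (O(C) = 1 + (-6*(-3 - C) + C)/5 = 1 + ((18 + 6*C) + C)/5 = 1 + (18 + 7*C)/5 = 1 + (18/5 + 7*C/5) = 23/5 + 7*C/5)
1/O(-2 - 1*(-18)) = 1/(23/5 + 7*(-2 - 1*(-18))/5) = 1/(23/5 + 7*(-2 + 18)/5) = 1/(23/5 + (7/5)*16) = 1/(23/5 + 112/5) = 1/27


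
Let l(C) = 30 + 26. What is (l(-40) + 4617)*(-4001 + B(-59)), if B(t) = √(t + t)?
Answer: -18696673 + 4673*I*√118 ≈ -1.8697e+7 + 50762.0*I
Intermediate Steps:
l(C) = 56
B(t) = √2*√t (B(t) = √(2*t) = √2*√t)
(l(-40) + 4617)*(-4001 + B(-59)) = (56 + 4617)*(-4001 + √2*√(-59)) = 4673*(-4001 + √2*(I*√59)) = 4673*(-4001 + I*√118) = -18696673 + 4673*I*√118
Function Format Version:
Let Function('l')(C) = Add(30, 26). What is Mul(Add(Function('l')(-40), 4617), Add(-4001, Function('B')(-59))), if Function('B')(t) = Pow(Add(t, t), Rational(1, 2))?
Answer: Add(-18696673, Mul(4673, I, Pow(118, Rational(1, 2)))) ≈ Add(-1.8697e+7, Mul(50762., I))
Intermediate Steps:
Function('l')(C) = 56
Function('B')(t) = Mul(Pow(2, Rational(1, 2)), Pow(t, Rational(1, 2))) (Function('B')(t) = Pow(Mul(2, t), Rational(1, 2)) = Mul(Pow(2, Rational(1, 2)), Pow(t, Rational(1, 2))))
Mul(Add(Function('l')(-40), 4617), Add(-4001, Function('B')(-59))) = Mul(Add(56, 4617), Add(-4001, Mul(Pow(2, Rational(1, 2)), Pow(-59, Rational(1, 2))))) = Mul(4673, Add(-4001, Mul(Pow(2, Rational(1, 2)), Mul(I, Pow(59, Rational(1, 2)))))) = Mul(4673, Add(-4001, Mul(I, Pow(118, Rational(1, 2))))) = Add(-18696673, Mul(4673, I, Pow(118, Rational(1, 2))))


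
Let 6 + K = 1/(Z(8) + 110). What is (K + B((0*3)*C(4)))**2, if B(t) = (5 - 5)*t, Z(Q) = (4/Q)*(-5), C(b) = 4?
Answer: 1658944/46225 ≈ 35.888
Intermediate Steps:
Z(Q) = -20/Q
B(t) = 0 (B(t) = 0*t = 0)
K = -1288/215 (K = -6 + 1/(-20/8 + 110) = -6 + 1/(-20*1/8 + 110) = -6 + 1/(-5/2 + 110) = -6 + 1/(215/2) = -6 + 2/215 = -1288/215 ≈ -5.9907)
(K + B((0*3)*C(4)))**2 = (-1288/215 + 0)**2 = (-1288/215)**2 = 1658944/46225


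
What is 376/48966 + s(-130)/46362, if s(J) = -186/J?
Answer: 189606853/24593418330 ≈ 0.0077097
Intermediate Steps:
376/48966 + s(-130)/46362 = 376/48966 - 186/(-130)/46362 = 376*(1/48966) - 186*(-1/130)*(1/46362) = 188/24483 + (93/65)*(1/46362) = 188/24483 + 31/1004510 = 189606853/24593418330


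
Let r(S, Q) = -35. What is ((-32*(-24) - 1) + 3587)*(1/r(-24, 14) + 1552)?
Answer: 33786418/5 ≈ 6.7573e+6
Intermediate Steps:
((-32*(-24) - 1) + 3587)*(1/r(-24, 14) + 1552) = ((-32*(-24) - 1) + 3587)*(1/(-35) + 1552) = ((768 - 1) + 3587)*(-1/35 + 1552) = (767 + 3587)*(54319/35) = 4354*(54319/35) = 33786418/5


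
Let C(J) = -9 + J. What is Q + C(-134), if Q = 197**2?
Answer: 38666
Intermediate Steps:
Q = 38809
Q + C(-134) = 38809 + (-9 - 134) = 38809 - 143 = 38666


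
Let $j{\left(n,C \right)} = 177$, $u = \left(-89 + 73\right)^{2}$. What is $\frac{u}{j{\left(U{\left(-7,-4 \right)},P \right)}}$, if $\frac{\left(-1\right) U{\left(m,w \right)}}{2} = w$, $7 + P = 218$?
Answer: $\frac{256}{177} \approx 1.4463$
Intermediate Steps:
$P = 211$ ($P = -7 + 218 = 211$)
$U{\left(m,w \right)} = - 2 w$
$u = 256$ ($u = \left(-16\right)^{2} = 256$)
$\frac{u}{j{\left(U{\left(-7,-4 \right)},P \right)}} = \frac{256}{177}$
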